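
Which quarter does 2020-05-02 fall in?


Month: May (month 5)
Q1: Jan-Mar, Q2: Apr-Jun, Q3: Jul-Sep, Q4: Oct-Dec

Q2


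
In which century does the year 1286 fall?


Century = (year - 1) // 100 + 1
= (1286 - 1) // 100 + 1
= 1285 // 100 + 1
= 12 + 1

13th century


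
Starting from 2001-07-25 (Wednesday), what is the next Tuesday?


Current: Wednesday
Target: Tuesday
Days ahead: 6

Next Tuesday: 2001-07-31


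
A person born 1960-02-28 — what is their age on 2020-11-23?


Birth: 1960-02-28
Reference: 2020-11-23
Year difference: 2020 - 1960 = 60

60 years old


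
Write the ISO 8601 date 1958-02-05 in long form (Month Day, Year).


ISO 1958-02-05 parses as year=1958, month=02, day=05
Month 2 -> February

February 5, 1958


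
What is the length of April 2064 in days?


April 2064

30 days


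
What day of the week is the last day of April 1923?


April 1923 has 30 days
Anchor: Jan 1, 1923. With p = 1923 - 1 = 1922: (p + p//4 - p//100 + p//400) mod 7 = (1922 + 480 - 19 + 4) mod 7 = 2387 mod 7 = 0 -> Monday (Mon=0 ... Sun=6)
Days before April (Jan-Mar): 90; April 1 index = (0 + 90) mod 7 = 6 -> Sunday
Last day offset: 30 - 1 = 29 days
Weekday index = (6 + 29) mod 7 = 0

Monday, April 30


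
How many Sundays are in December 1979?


December 1979 has 31 days
Anchor: Jan 1, 1979. With p = 1979 - 1 = 1978: (p + p//4 - p//100 + p//400) mod 7 = (1978 + 494 - 19 + 4) mod 7 = 2457 mod 7 = 0 -> Monday (Mon=0 ... Sun=6)
Days before December (Jan-Nov): 334; December 1 index = (0 + 334) mod 7 = 5 -> Saturday
First Sunday is December 2
Sundays: 2, 9, 16, 23, 30

5 Sundays


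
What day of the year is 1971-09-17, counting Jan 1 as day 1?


Date: September 17, 1971
Days in months 1 through 8: 243
Plus 17 days in September

Day of year: 260


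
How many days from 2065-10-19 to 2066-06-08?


From 2065-10-19 to 2066-06-08
2065-10-19: days before October = 31 + 28 + 31 + 30 + 31 + 30 + 31 + 31 + 30 = 273 (2065 is not a leap year); day of year = 273 + 19 = 292
2066-06-08: days before June = 31 + 28 + 31 + 30 + 31 = 151 (2066 is not a leap year); day of year = 151 + 8 = 159
Rest of 2065: 365 - 292 = 73
Total = 73 + 159 = 232

232 days


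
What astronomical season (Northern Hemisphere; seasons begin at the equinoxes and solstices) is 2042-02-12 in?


Date: February 12
Astronomical Winter (approx.; exact equinox/solstice day varies by year): December 21 to March 19
February 12 falls within the Winter window

Winter


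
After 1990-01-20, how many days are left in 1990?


Day of year: 20 of 365
Remaining = 365 - 20

345 days


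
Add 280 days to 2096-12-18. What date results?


Start: 2096-12-18, add 280 days
December 2096 has 31 days: 31 - 18 = 13 days to December 31 -> 267 left
January 2097 has 31 days -> 236 left
February 2097 has 28 days -> 208 left
March 2097 has 31 days -> 177 left
April 2097 has 30 days -> 147 left
May 2097 has 31 days -> 116 left
June 2097 has 30 days -> 86 left
July 2097 has 31 days -> 55 left
August 2097 has 31 days -> 24 left
September 2097: 24 <= 30 -> lands on September 24

Result: 2097-09-24


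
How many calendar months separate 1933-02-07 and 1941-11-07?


From February 1933 to November 1941
8 years * 12 = 96 months, plus 9 months = 105

105 months


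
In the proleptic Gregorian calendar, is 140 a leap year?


Gregorian leap year rule: divisible by 4, but not by 100, unless also by 400.
140 is divisible by 4 but not 100 -> leap year

Yes


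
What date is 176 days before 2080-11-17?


Start: 2080-11-17, subtract 176 days
Back 17 days from November 17 reaches October 31, 2080 -> 159 left
October 2080 has 31 days -> back to September 30, 2080 -> 128 left
September 2080 has 30 days -> back to August 31, 2080 -> 98 left
August 2080 has 31 days -> back to July 31, 2080 -> 67 left
July 2080 has 31 days -> back to June 30, 2080 -> 36 left
June 2080 has 30 days -> back to May 31, 2080 -> 6 left
May 2080: 31 - 6 = 25 -> lands on May 25

Result: 2080-05-25


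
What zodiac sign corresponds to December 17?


Date: December 17
Conventional tropical zodiac dates: Sagittarius from November 22 onward; Capricorn starts December 22
December 17 falls within the Sagittarius range

Sagittarius


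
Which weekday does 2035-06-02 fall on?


Date: June 2, 2035
Anchor: Jan 1, 2035. With p = 2035 - 1 = 2034: (p + p//4 - p//100 + p//400) mod 7 = (2034 + 508 - 20 + 5) mod 7 = 2527 mod 7 = 0 -> Monday (Mon=0 ... Sun=6)
Days before June (Jan-May): 151; offset = 151 + 2 - 1 = 152
Weekday index = (0 + 152) mod 7 = 5

Day of the week: Saturday


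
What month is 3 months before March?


March is month 3
3 - 3 = 0; wrap: 0 + 12 = 12

December


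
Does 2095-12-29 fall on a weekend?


Anchor: Jan 1, 2095. With p = 2095 - 1 = 2094: (p + p//4 - p//100 + p//400) mod 7 = (2094 + 523 - 20 + 5) mod 7 = 2602 mod 7 = 5 -> Saturday (Mon=0 ... Sun=6)
Day of year: 363; offset = 362
Weekday index = (5 + 362) mod 7 = 3 -> Thursday
Weekend days: Saturday, Sunday

No


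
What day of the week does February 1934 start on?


Target: February 1, 1934
Anchor: Jan 1, 1934. With p = 1934 - 1 = 1933: (p + p//4 - p//100 + p//400) mod 7 = (1933 + 483 - 19 + 4) mod 7 = 2401 mod 7 = 0 -> Monday (Mon=0 ... Sun=6)
Days before February (Jan): 31 days
Weekday index = (0 + 31) mod 7 = 3

Thursday


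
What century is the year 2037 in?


Century = (year - 1) // 100 + 1
= (2037 - 1) // 100 + 1
= 2036 // 100 + 1
= 20 + 1

21st century


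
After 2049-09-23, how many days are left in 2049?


Day of year: 266 of 365
Remaining = 365 - 266

99 days


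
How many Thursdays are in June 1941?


June 1941 has 30 days
Anchor: Jan 1, 1941. With p = 1941 - 1 = 1940: (p + p//4 - p//100 + p//400) mod 7 = (1940 + 485 - 19 + 4) mod 7 = 2410 mod 7 = 2 -> Wednesday (Mon=0 ... Sun=6)
Days before June (Jan-May): 151; June 1 index = (2 + 151) mod 7 = 6 -> Sunday
First Thursday is June 5
Thursdays: 5, 12, 19, 26

4 Thursdays


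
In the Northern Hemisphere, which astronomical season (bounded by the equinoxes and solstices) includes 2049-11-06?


Date: November 6
Astronomical Autumn (approx.; exact equinox/solstice day varies by year): September 22 to December 20
November 6 falls within the Autumn window

Autumn


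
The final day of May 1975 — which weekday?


May 1975 has 31 days
Anchor: Jan 1, 1975. With p = 1975 - 1 = 1974: (p + p//4 - p//100 + p//400) mod 7 = (1974 + 493 - 19 + 4) mod 7 = 2452 mod 7 = 2 -> Wednesday (Mon=0 ... Sun=6)
Days before May (Jan-Apr): 120; May 1 index = (2 + 120) mod 7 = 3 -> Thursday
Last day offset: 31 - 1 = 30 days
Weekday index = (3 + 30) mod 7 = 5

Saturday, May 31


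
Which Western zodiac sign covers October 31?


Date: October 31
Conventional tropical zodiac dates: Scorpio from October 23 onward; Sagittarius starts November 22
October 31 falls within the Scorpio range

Scorpio


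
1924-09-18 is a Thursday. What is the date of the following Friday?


Current: Thursday
Target: Friday
Days ahead: 1

Next Friday: 1924-09-19


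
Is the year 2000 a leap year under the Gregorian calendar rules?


Gregorian leap year rule: divisible by 4, but not by 100, unless also by 400.
2000 is divisible by 400 -> leap year

Yes


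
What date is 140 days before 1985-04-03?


Start: 1985-04-03, subtract 140 days
Back 3 days from April 3 reaches March 31, 1985 -> 137 left
March 1985 has 31 days -> back to February 28, 1985 -> 106 left
February 1985 has 28 days -> back to January 31, 1985 -> 78 left
January 1985 has 31 days -> back to December 31, 1984 -> 47 left
December 1984 has 31 days -> back to November 30, 1984 -> 16 left
November 1984: 30 - 16 = 14 -> lands on November 14

Result: 1984-11-14


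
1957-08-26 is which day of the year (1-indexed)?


Date: August 26, 1957
Days in months 1 through 7: 212
Plus 26 days in August

Day of year: 238


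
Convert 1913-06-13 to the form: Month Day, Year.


ISO 1913-06-13 parses as year=1913, month=06, day=13
Month 6 -> June

June 13, 1913


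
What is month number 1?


Month 1 of 12

January


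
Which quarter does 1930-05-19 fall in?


Month: May (month 5)
Q1: Jan-Mar, Q2: Apr-Jun, Q3: Jul-Sep, Q4: Oct-Dec

Q2


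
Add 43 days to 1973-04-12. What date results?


Start: 1973-04-12, add 43 days
April 1973 has 30 days: 30 - 12 = 18 days to April 30 -> 25 left
May 1973: 25 <= 31 -> lands on May 25

Result: 1973-05-25


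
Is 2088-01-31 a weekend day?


Anchor: Jan 1, 2088. With p = 2088 - 1 = 2087: (p + p//4 - p//100 + p//400) mod 7 = (2087 + 521 - 20 + 5) mod 7 = 2593 mod 7 = 3 -> Thursday (Mon=0 ... Sun=6)
Day of year: 31; offset = 30
Weekday index = (3 + 30) mod 7 = 5 -> Saturday
Weekend days: Saturday, Sunday

Yes


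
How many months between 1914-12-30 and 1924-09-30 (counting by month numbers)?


From December 1914 to September 1924
10 years * 12 = 120 months, minus 3 months = 117

117 months


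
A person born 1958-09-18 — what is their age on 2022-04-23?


Birth: 1958-09-18
Reference: 2022-04-23
Year difference: 2022 - 1958 = 64
Birthday not yet reached in 2022, subtract 1

63 years old


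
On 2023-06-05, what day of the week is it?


Date: June 5, 2023
Anchor: Jan 1, 2023. With p = 2023 - 1 = 2022: (p + p//4 - p//100 + p//400) mod 7 = (2022 + 505 - 20 + 5) mod 7 = 2512 mod 7 = 6 -> Sunday (Mon=0 ... Sun=6)
Days before June (Jan-May): 151; offset = 151 + 5 - 1 = 155
Weekday index = (6 + 155) mod 7 = 0

Day of the week: Monday


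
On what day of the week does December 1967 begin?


Target: December 1, 1967
Anchor: Jan 1, 1967. With p = 1967 - 1 = 1966: (p + p//4 - p//100 + p//400) mod 7 = (1966 + 491 - 19 + 4) mod 7 = 2442 mod 7 = 6 -> Sunday (Mon=0 ... Sun=6)
Days before December (Jan-Nov): 334 days
Weekday index = (6 + 334) mod 7 = 4

Friday


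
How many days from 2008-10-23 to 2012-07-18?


From 2008-10-23 to 2012-07-18
2008-10-23: days before October = 31 + 29 + 31 + 30 + 31 + 30 + 31 + 31 + 30 = 274 (2008 is a leap year); day of year = 274 + 23 = 297
2012-07-18: days before July = 31 + 29 + 31 + 30 + 31 + 30 = 182 (2012 is a leap year); day of year = 182 + 18 = 200
Rest of 2008: 366 - 297 = 69
Full years 2009 (365), 2010 (365), 2011 (365): 1095
Total = 69 + 1095 + 200 = 1364

1364 days


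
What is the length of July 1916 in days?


July 1916

31 days


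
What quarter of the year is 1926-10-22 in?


Month: October (month 10)
Q1: Jan-Mar, Q2: Apr-Jun, Q3: Jul-Sep, Q4: Oct-Dec

Q4


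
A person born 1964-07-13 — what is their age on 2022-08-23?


Birth: 1964-07-13
Reference: 2022-08-23
Year difference: 2022 - 1964 = 58

58 years old


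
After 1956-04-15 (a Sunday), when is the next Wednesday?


Current: Sunday
Target: Wednesday
Days ahead: 3

Next Wednesday: 1956-04-18


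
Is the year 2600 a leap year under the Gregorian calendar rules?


Gregorian leap year rule: divisible by 4, but not by 100, unless also by 400.
2600 is divisible by 100 but not 400 -> not a leap year

No


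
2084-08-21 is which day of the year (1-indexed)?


Date: August 21, 2084
Days in months 1 through 7: 213
Plus 21 days in August

Day of year: 234


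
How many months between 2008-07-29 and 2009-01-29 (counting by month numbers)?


From July 2008 to January 2009
1 year * 12 = 12 months, minus 6 months = 6

6 months


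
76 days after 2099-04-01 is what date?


Start: 2099-04-01, add 76 days
April 2099 has 30 days: 30 - 1 = 29 days to April 30 -> 47 left
May 2099 has 31 days -> 16 left
June 2099: 16 <= 30 -> lands on June 16

Result: 2099-06-16


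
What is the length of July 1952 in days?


July 1952

31 days


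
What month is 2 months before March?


March is month 3
3 - 2 = 1

January


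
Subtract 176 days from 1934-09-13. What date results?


Start: 1934-09-13, subtract 176 days
Back 13 days from September 13 reaches August 31, 1934 -> 163 left
August 1934 has 31 days -> back to July 31, 1934 -> 132 left
July 1934 has 31 days -> back to June 30, 1934 -> 101 left
June 1934 has 30 days -> back to May 31, 1934 -> 71 left
May 1934 has 31 days -> back to April 30, 1934 -> 40 left
April 1934 has 30 days -> back to March 31, 1934 -> 10 left
March 1934: 31 - 10 = 21 -> lands on March 21

Result: 1934-03-21


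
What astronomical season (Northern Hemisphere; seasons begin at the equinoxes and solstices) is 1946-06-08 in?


Date: June 8
Astronomical Spring (approx.; exact equinox/solstice day varies by year): March 20 to June 20
June 8 falls within the Spring window

Spring


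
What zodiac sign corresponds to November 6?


Date: November 6
Conventional tropical zodiac dates: Scorpio from October 23 onward; Sagittarius starts November 22
November 6 falls within the Scorpio range

Scorpio


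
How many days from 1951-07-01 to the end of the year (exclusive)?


Day of year: 182 of 365
Remaining = 365 - 182

183 days


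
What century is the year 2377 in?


Century = (year - 1) // 100 + 1
= (2377 - 1) // 100 + 1
= 2376 // 100 + 1
= 23 + 1

24th century


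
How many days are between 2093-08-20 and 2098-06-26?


From 2093-08-20 to 2098-06-26
2093-08-20: days before August = 31 + 28 + 31 + 30 + 31 + 30 + 31 = 212 (2093 is not a leap year); day of year = 212 + 20 = 232
2098-06-26: days before June = 31 + 28 + 31 + 30 + 31 = 151 (2098 is not a leap year); day of year = 151 + 26 = 177
Rest of 2093: 365 - 232 = 133
Full years 2094 (365), 2095 (365), 2096 (366), 2097 (365): 1461
Total = 133 + 1461 + 177 = 1771

1771 days


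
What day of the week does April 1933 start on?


Target: April 1, 1933
Anchor: Jan 1, 1933. With p = 1933 - 1 = 1932: (p + p//4 - p//100 + p//400) mod 7 = (1932 + 483 - 19 + 4) mod 7 = 2400 mod 7 = 6 -> Sunday (Mon=0 ... Sun=6)
Days before April (Jan-Mar): 90 days
Weekday index = (6 + 90) mod 7 = 5

Saturday


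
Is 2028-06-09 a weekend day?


Anchor: Jan 1, 2028. With p = 2028 - 1 = 2027: (p + p//4 - p//100 + p//400) mod 7 = (2027 + 506 - 20 + 5) mod 7 = 2518 mod 7 = 5 -> Saturday (Mon=0 ... Sun=6)
Day of year: 161; offset = 160
Weekday index = (5 + 160) mod 7 = 4 -> Friday
Weekend days: Saturday, Sunday

No


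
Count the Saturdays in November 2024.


November 2024 has 30 days
Anchor: Jan 1, 2024. With p = 2024 - 1 = 2023: (p + p//4 - p//100 + p//400) mod 7 = (2023 + 505 - 20 + 5) mod 7 = 2513 mod 7 = 0 -> Monday (Mon=0 ... Sun=6)
Days before November (Jan-Oct): 305; November 1 index = (0 + 305) mod 7 = 4 -> Friday
First Saturday is November 2
Saturdays: 2, 9, 16, 23, 30

5 Saturdays


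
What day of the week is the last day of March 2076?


March 2076 has 31 days
Anchor: Jan 1, 2076. With p = 2076 - 1 = 2075: (p + p//4 - p//100 + p//400) mod 7 = (2075 + 518 - 20 + 5) mod 7 = 2578 mod 7 = 2 -> Wednesday (Mon=0 ... Sun=6)
Days before March (Jan-Feb): 60; March 1 index = (2 + 60) mod 7 = 6 -> Sunday
Last day offset: 31 - 1 = 30 days
Weekday index = (6 + 30) mod 7 = 1

Tuesday, March 31


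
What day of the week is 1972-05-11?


Date: May 11, 1972
Anchor: Jan 1, 1972. With p = 1972 - 1 = 1971: (p + p//4 - p//100 + p//400) mod 7 = (1971 + 492 - 19 + 4) mod 7 = 2448 mod 7 = 5 -> Saturday (Mon=0 ... Sun=6)
Days before May (Jan-Apr): 121; offset = 121 + 11 - 1 = 131
Weekday index = (5 + 131) mod 7 = 3

Day of the week: Thursday


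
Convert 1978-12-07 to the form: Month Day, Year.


ISO 1978-12-07 parses as year=1978, month=12, day=07
Month 12 -> December

December 7, 1978


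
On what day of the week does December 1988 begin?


Target: December 1, 1988
Anchor: Jan 1, 1988. With p = 1988 - 1 = 1987: (p + p//4 - p//100 + p//400) mod 7 = (1987 + 496 - 19 + 4) mod 7 = 2468 mod 7 = 4 -> Friday (Mon=0 ... Sun=6)
Days before December (Jan-Nov): 335 days
Weekday index = (4 + 335) mod 7 = 3

Thursday


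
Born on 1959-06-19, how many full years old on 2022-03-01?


Birth: 1959-06-19
Reference: 2022-03-01
Year difference: 2022 - 1959 = 63
Birthday not yet reached in 2022, subtract 1

62 years old


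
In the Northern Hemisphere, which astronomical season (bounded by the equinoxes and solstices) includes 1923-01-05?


Date: January 5
Astronomical Winter (approx.; exact equinox/solstice day varies by year): December 21 to March 19
January 5 falls within the Winter window

Winter


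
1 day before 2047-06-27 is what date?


Start: 2047-06-27, subtract 1 day
27 - 1 = 26 stays within June 2047

Result: 2047-06-26


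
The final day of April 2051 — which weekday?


April 2051 has 30 days
Anchor: Jan 1, 2051. With p = 2051 - 1 = 2050: (p + p//4 - p//100 + p//400) mod 7 = (2050 + 512 - 20 + 5) mod 7 = 2547 mod 7 = 6 -> Sunday (Mon=0 ... Sun=6)
Days before April (Jan-Mar): 90; April 1 index = (6 + 90) mod 7 = 5 -> Saturday
Last day offset: 30 - 1 = 29 days
Weekday index = (5 + 29) mod 7 = 6

Sunday, April 30


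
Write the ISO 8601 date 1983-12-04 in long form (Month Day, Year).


ISO 1983-12-04 parses as year=1983, month=12, day=04
Month 12 -> December

December 4, 1983


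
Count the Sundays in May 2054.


May 2054 has 31 days
Anchor: Jan 1, 2054. With p = 2054 - 1 = 2053: (p + p//4 - p//100 + p//400) mod 7 = (2053 + 513 - 20 + 5) mod 7 = 2551 mod 7 = 3 -> Thursday (Mon=0 ... Sun=6)
Days before May (Jan-Apr): 120; May 1 index = (3 + 120) mod 7 = 4 -> Friday
First Sunday is May 3
Sundays: 3, 10, 17, 24, 31

5 Sundays


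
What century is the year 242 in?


Century = (year - 1) // 100 + 1
= (242 - 1) // 100 + 1
= 241 // 100 + 1
= 2 + 1

3rd century


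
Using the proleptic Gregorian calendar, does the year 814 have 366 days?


Gregorian leap year rule: divisible by 4, but not by 100, unless also by 400.
814 is not divisible by 4 -> not a leap year

No


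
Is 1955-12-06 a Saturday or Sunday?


Anchor: Jan 1, 1955. With p = 1955 - 1 = 1954: (p + p//4 - p//100 + p//400) mod 7 = (1954 + 488 - 19 + 4) mod 7 = 2427 mod 7 = 5 -> Saturday (Mon=0 ... Sun=6)
Day of year: 340; offset = 339
Weekday index = (5 + 339) mod 7 = 1 -> Tuesday
Weekend days: Saturday, Sunday

No


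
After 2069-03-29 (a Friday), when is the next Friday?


Current: Friday
Target: Friday
Days ahead: 7

Next Friday: 2069-04-05


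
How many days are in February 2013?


February 2013 (leap year: no)

28 days


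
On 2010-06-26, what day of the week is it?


Date: June 26, 2010
Anchor: Jan 1, 2010. With p = 2010 - 1 = 2009: (p + p//4 - p//100 + p//400) mod 7 = (2009 + 502 - 20 + 5) mod 7 = 2496 mod 7 = 4 -> Friday (Mon=0 ... Sun=6)
Days before June (Jan-May): 151; offset = 151 + 26 - 1 = 176
Weekday index = (4 + 176) mod 7 = 5

Day of the week: Saturday


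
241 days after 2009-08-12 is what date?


Start: 2009-08-12, add 241 days
August 2009 has 31 days: 31 - 12 = 19 days to August 31 -> 222 left
September 2009 has 30 days -> 192 left
October 2009 has 31 days -> 161 left
November 2009 has 30 days -> 131 left
December 2009 has 31 days -> 100 left
January 2010 has 31 days -> 69 left
February 2010 has 28 days -> 41 left
March 2010 has 31 days -> 10 left
April 2010: 10 <= 30 -> lands on April 10

Result: 2010-04-10


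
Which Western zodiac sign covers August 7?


Date: August 7
Conventional tropical zodiac dates: Leo from July 23 onward; Virgo starts August 23
August 7 falls within the Leo range

Leo


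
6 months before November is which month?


November is month 11
11 - 6 = 5

May


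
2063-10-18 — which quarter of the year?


Month: October (month 10)
Q1: Jan-Mar, Q2: Apr-Jun, Q3: Jul-Sep, Q4: Oct-Dec

Q4


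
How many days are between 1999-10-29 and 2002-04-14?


From 1999-10-29 to 2002-04-14
1999-10-29: days before October = 31 + 28 + 31 + 30 + 31 + 30 + 31 + 31 + 30 = 273 (1999 is not a leap year); day of year = 273 + 29 = 302
2002-04-14: days before April = 31 + 28 + 31 = 90 (2002 is not a leap year); day of year = 90 + 14 = 104
Rest of 1999: 365 - 302 = 63
Full years 2000 (366), 2001 (365): 731
Total = 63 + 731 + 104 = 898

898 days


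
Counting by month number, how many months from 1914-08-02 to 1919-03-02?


From August 1914 to March 1919
5 years * 12 = 60 months, minus 5 months = 55

55 months


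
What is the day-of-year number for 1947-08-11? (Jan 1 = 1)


Date: August 11, 1947
Days in months 1 through 7: 212
Plus 11 days in August

Day of year: 223


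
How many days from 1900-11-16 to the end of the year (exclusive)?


Day of year: 320 of 365
Remaining = 365 - 320

45 days


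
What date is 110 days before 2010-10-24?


Start: 2010-10-24, subtract 110 days
Back 24 days from October 24 reaches September 30, 2010 -> 86 left
September 2010 has 30 days -> back to August 31, 2010 -> 56 left
August 2010 has 31 days -> back to July 31, 2010 -> 25 left
July 2010: 31 - 25 = 6 -> lands on July 6

Result: 2010-07-06


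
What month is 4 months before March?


March is month 3
3 - 4 = -1; wrap: -1 + 12 = 11

November


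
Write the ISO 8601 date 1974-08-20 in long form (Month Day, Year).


ISO 1974-08-20 parses as year=1974, month=08, day=20
Month 8 -> August

August 20, 1974


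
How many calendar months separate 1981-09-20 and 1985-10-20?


From September 1981 to October 1985
4 years * 12 = 48 months, plus 1 month = 49

49 months


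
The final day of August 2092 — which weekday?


August 2092 has 31 days
Anchor: Jan 1, 2092. With p = 2092 - 1 = 2091: (p + p//4 - p//100 + p//400) mod 7 = (2091 + 522 - 20 + 5) mod 7 = 2598 mod 7 = 1 -> Tuesday (Mon=0 ... Sun=6)
Days before August (Jan-Jul): 213; August 1 index = (1 + 213) mod 7 = 4 -> Friday
Last day offset: 31 - 1 = 30 days
Weekday index = (4 + 30) mod 7 = 6

Sunday, August 31


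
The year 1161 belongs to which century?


Century = (year - 1) // 100 + 1
= (1161 - 1) // 100 + 1
= 1160 // 100 + 1
= 11 + 1

12th century


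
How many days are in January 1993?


January 1993

31 days


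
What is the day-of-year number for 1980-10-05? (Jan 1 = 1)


Date: October 5, 1980
Days in months 1 through 9: 274
Plus 5 days in October

Day of year: 279


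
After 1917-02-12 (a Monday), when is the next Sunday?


Current: Monday
Target: Sunday
Days ahead: 6

Next Sunday: 1917-02-18


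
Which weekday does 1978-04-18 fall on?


Date: April 18, 1978
Anchor: Jan 1, 1978. With p = 1978 - 1 = 1977: (p + p//4 - p//100 + p//400) mod 7 = (1977 + 494 - 19 + 4) mod 7 = 2456 mod 7 = 6 -> Sunday (Mon=0 ... Sun=6)
Days before April (Jan-Mar): 90; offset = 90 + 18 - 1 = 107
Weekday index = (6 + 107) mod 7 = 1

Day of the week: Tuesday


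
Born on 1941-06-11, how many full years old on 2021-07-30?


Birth: 1941-06-11
Reference: 2021-07-30
Year difference: 2021 - 1941 = 80

80 years old


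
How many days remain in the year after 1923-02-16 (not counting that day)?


Day of year: 47 of 365
Remaining = 365 - 47

318 days


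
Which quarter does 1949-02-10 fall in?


Month: February (month 2)
Q1: Jan-Mar, Q2: Apr-Jun, Q3: Jul-Sep, Q4: Oct-Dec

Q1


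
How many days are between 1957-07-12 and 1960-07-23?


From 1957-07-12 to 1960-07-23
1957-07-12: days before July = 31 + 28 + 31 + 30 + 31 + 30 = 181 (1957 is not a leap year); day of year = 181 + 12 = 193
1960-07-23: days before July = 31 + 29 + 31 + 30 + 31 + 30 = 182 (1960 is a leap year); day of year = 182 + 23 = 205
Rest of 1957: 365 - 193 = 172
Full years 1958 (365), 1959 (365): 730
Total = 172 + 730 + 205 = 1107

1107 days


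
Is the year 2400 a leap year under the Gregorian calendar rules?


Gregorian leap year rule: divisible by 4, but not by 100, unless also by 400.
2400 is divisible by 400 -> leap year

Yes


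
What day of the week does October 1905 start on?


Target: October 1, 1905
Anchor: Jan 1, 1905. With p = 1905 - 1 = 1904: (p + p//4 - p//100 + p//400) mod 7 = (1904 + 476 - 19 + 4) mod 7 = 2365 mod 7 = 6 -> Sunday (Mon=0 ... Sun=6)
Days before October (Jan-Sep): 273 days
Weekday index = (6 + 273) mod 7 = 6

Sunday


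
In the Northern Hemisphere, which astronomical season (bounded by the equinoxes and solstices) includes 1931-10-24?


Date: October 24
Astronomical Autumn (approx.; exact equinox/solstice day varies by year): September 22 to December 20
October 24 falls within the Autumn window

Autumn


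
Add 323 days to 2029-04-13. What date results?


Start: 2029-04-13, add 323 days
April 2029 has 30 days: 30 - 13 = 17 days to April 30 -> 306 left
May 2029 has 31 days -> 275 left
June 2029 has 30 days -> 245 left
July 2029 has 31 days -> 214 left
August 2029 has 31 days -> 183 left
September 2029 has 30 days -> 153 left
October 2029 has 31 days -> 122 left
November 2029 has 30 days -> 92 left
December 2029 has 31 days -> 61 left
January 2030 has 31 days -> 30 left
February 2030 has 28 days -> 2 left
March 2030: 2 <= 31 -> lands on March 2

Result: 2030-03-02


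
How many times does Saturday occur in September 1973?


September 1973 has 30 days
Anchor: Jan 1, 1973. With p = 1973 - 1 = 1972: (p + p//4 - p//100 + p//400) mod 7 = (1972 + 493 - 19 + 4) mod 7 = 2450 mod 7 = 0 -> Monday (Mon=0 ... Sun=6)
Days before September (Jan-Aug): 243; September 1 index = (0 + 243) mod 7 = 5 -> Saturday
First Saturday is September 1
Saturdays: 1, 8, 15, 22, 29

5 Saturdays


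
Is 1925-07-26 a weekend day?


Anchor: Jan 1, 1925. With p = 1925 - 1 = 1924: (p + p//4 - p//100 + p//400) mod 7 = (1924 + 481 - 19 + 4) mod 7 = 2390 mod 7 = 3 -> Thursday (Mon=0 ... Sun=6)
Day of year: 207; offset = 206
Weekday index = (3 + 206) mod 7 = 6 -> Sunday
Weekend days: Saturday, Sunday

Yes


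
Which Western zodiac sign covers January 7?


Date: January 7
Conventional tropical zodiac dates: Capricorn from December 22 onward; Aquarius starts January 20
January 7 falls within the Capricorn range

Capricorn


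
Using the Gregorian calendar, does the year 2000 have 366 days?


Gregorian leap year rule: divisible by 4, but not by 100, unless also by 400.
2000 is divisible by 400 -> leap year

Yes


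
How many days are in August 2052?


August 2052

31 days


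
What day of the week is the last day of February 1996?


February 1996 has 29 days
Anchor: Jan 1, 1996. With p = 1996 - 1 = 1995: (p + p//4 - p//100 + p//400) mod 7 = (1995 + 498 - 19 + 4) mod 7 = 2478 mod 7 = 0 -> Monday (Mon=0 ... Sun=6)
Days before February (Jan): 31; February 1 index = (0 + 31) mod 7 = 3 -> Thursday
Last day offset: 29 - 1 = 28 days
Weekday index = (3 + 28) mod 7 = 3

Thursday, February 29


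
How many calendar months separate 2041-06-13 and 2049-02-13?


From June 2041 to February 2049
8 years * 12 = 96 months, minus 4 months = 92

92 months


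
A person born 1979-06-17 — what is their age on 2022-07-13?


Birth: 1979-06-17
Reference: 2022-07-13
Year difference: 2022 - 1979 = 43

43 years old


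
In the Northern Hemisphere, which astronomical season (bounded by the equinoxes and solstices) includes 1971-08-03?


Date: August 3
Astronomical Summer (approx.; exact equinox/solstice day varies by year): June 21 to September 21
August 3 falls within the Summer window

Summer


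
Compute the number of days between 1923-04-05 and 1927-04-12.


From 1923-04-05 to 1927-04-12
1923-04-05: days before April = 31 + 28 + 31 = 90 (1923 is not a leap year); day of year = 90 + 5 = 95
1927-04-12: days before April = 31 + 28 + 31 = 90 (1927 is not a leap year); day of year = 90 + 12 = 102
Rest of 1923: 365 - 95 = 270
Full years 1924 (366), 1925 (365), 1926 (365): 1096
Total = 270 + 1096 + 102 = 1468

1468 days


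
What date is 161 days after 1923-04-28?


Start: 1923-04-28, add 161 days
April 1923 has 30 days: 30 - 28 = 2 days to April 30 -> 159 left
May 1923 has 31 days -> 128 left
June 1923 has 30 days -> 98 left
July 1923 has 31 days -> 67 left
August 1923 has 31 days -> 36 left
September 1923 has 30 days -> 6 left
October 1923: 6 <= 31 -> lands on October 6

Result: 1923-10-06


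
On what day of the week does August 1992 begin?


Target: August 1, 1992
Anchor: Jan 1, 1992. With p = 1992 - 1 = 1991: (p + p//4 - p//100 + p//400) mod 7 = (1991 + 497 - 19 + 4) mod 7 = 2473 mod 7 = 2 -> Wednesday (Mon=0 ... Sun=6)
Days before August (Jan-Jul): 213 days
Weekday index = (2 + 213) mod 7 = 5

Saturday


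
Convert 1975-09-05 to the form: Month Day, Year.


ISO 1975-09-05 parses as year=1975, month=09, day=05
Month 9 -> September

September 5, 1975


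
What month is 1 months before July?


July is month 7
7 - 1 = 6

June


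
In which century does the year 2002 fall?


Century = (year - 1) // 100 + 1
= (2002 - 1) // 100 + 1
= 2001 // 100 + 1
= 20 + 1

21st century


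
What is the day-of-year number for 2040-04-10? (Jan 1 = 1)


Date: April 10, 2040
Days in months 1 through 3: 91
Plus 10 days in April

Day of year: 101


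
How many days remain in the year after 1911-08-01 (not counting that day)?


Day of year: 213 of 365
Remaining = 365 - 213

152 days


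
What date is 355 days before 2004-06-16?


Start: 2004-06-16, subtract 355 days
Back 16 days from June 16 reaches May 31, 2004 -> 339 left
May 2004 has 31 days -> back to April 30, 2004 -> 308 left
April 2004 has 30 days -> back to March 31, 2004 -> 278 left
March 2004 has 31 days -> back to February 29, 2004 -> 247 left
February 2004 has 29 days -> back to January 31, 2004 -> 218 left
January 2004 has 31 days -> back to December 31, 2003 -> 187 left
December 2003 has 31 days -> back to November 30, 2003 -> 156 left
November 2003 has 30 days -> back to October 31, 2003 -> 126 left
October 2003 has 31 days -> back to September 30, 2003 -> 95 left
September 2003 has 30 days -> back to August 31, 2003 -> 65 left
August 2003 has 31 days -> back to July 31, 2003 -> 34 left
July 2003 has 31 days -> back to June 30, 2003 -> 3 left
June 2003: 30 - 3 = 27 -> lands on June 27

Result: 2003-06-27


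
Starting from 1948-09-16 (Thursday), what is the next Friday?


Current: Thursday
Target: Friday
Days ahead: 1

Next Friday: 1948-09-17


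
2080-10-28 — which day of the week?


Date: October 28, 2080
Anchor: Jan 1, 2080. With p = 2080 - 1 = 2079: (p + p//4 - p//100 + p//400) mod 7 = (2079 + 519 - 20 + 5) mod 7 = 2583 mod 7 = 0 -> Monday (Mon=0 ... Sun=6)
Days before October (Jan-Sep): 274; offset = 274 + 28 - 1 = 301
Weekday index = (0 + 301) mod 7 = 0

Day of the week: Monday


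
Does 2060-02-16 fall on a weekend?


Anchor: Jan 1, 2060. With p = 2060 - 1 = 2059: (p + p//4 - p//100 + p//400) mod 7 = (2059 + 514 - 20 + 5) mod 7 = 2558 mod 7 = 3 -> Thursday (Mon=0 ... Sun=6)
Day of year: 47; offset = 46
Weekday index = (3 + 46) mod 7 = 0 -> Monday
Weekend days: Saturday, Sunday

No


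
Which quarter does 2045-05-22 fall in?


Month: May (month 5)
Q1: Jan-Mar, Q2: Apr-Jun, Q3: Jul-Sep, Q4: Oct-Dec

Q2


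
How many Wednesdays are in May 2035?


May 2035 has 31 days
Anchor: Jan 1, 2035. With p = 2035 - 1 = 2034: (p + p//4 - p//100 + p//400) mod 7 = (2034 + 508 - 20 + 5) mod 7 = 2527 mod 7 = 0 -> Monday (Mon=0 ... Sun=6)
Days before May (Jan-Apr): 120; May 1 index = (0 + 120) mod 7 = 1 -> Tuesday
First Wednesday is May 2
Wednesdays: 2, 9, 16, 23, 30

5 Wednesdays


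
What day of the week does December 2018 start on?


Target: December 1, 2018
Anchor: Jan 1, 2018. With p = 2018 - 1 = 2017: (p + p//4 - p//100 + p//400) mod 7 = (2017 + 504 - 20 + 5) mod 7 = 2506 mod 7 = 0 -> Monday (Mon=0 ... Sun=6)
Days before December (Jan-Nov): 334 days
Weekday index = (0 + 334) mod 7 = 5

Saturday


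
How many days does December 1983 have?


December 1983

31 days


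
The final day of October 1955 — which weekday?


October 1955 has 31 days
Anchor: Jan 1, 1955. With p = 1955 - 1 = 1954: (p + p//4 - p//100 + p//400) mod 7 = (1954 + 488 - 19 + 4) mod 7 = 2427 mod 7 = 5 -> Saturday (Mon=0 ... Sun=6)
Days before October (Jan-Sep): 273; October 1 index = (5 + 273) mod 7 = 5 -> Saturday
Last day offset: 31 - 1 = 30 days
Weekday index = (5 + 30) mod 7 = 0

Monday, October 31


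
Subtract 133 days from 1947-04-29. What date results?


Start: 1947-04-29, subtract 133 days
Back 29 days from April 29 reaches March 31, 1947 -> 104 left
March 1947 has 31 days -> back to February 28, 1947 -> 73 left
February 1947 has 28 days -> back to January 31, 1947 -> 45 left
January 1947 has 31 days -> back to December 31, 1946 -> 14 left
December 1946: 31 - 14 = 17 -> lands on December 17

Result: 1946-12-17


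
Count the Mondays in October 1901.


October 1901 has 31 days
Anchor: Jan 1, 1901. With p = 1901 - 1 = 1900: (p + p//4 - p//100 + p//400) mod 7 = (1900 + 475 - 19 + 4) mod 7 = 2360 mod 7 = 1 -> Tuesday (Mon=0 ... Sun=6)
Days before October (Jan-Sep): 273; October 1 index = (1 + 273) mod 7 = 1 -> Tuesday
First Monday is October 7
Mondays: 7, 14, 21, 28

4 Mondays


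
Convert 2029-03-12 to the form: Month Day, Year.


ISO 2029-03-12 parses as year=2029, month=03, day=12
Month 3 -> March

March 12, 2029


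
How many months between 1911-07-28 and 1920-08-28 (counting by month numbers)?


From July 1911 to August 1920
9 years * 12 = 108 months, plus 1 month = 109

109 months


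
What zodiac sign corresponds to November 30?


Date: November 30
Conventional tropical zodiac dates: Sagittarius from November 22 onward; Capricorn starts December 22
November 30 falls within the Sagittarius range

Sagittarius


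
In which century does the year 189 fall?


Century = (year - 1) // 100 + 1
= (189 - 1) // 100 + 1
= 188 // 100 + 1
= 1 + 1

2nd century


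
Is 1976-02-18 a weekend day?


Anchor: Jan 1, 1976. With p = 1976 - 1 = 1975: (p + p//4 - p//100 + p//400) mod 7 = (1975 + 493 - 19 + 4) mod 7 = 2453 mod 7 = 3 -> Thursday (Mon=0 ... Sun=6)
Day of year: 49; offset = 48
Weekday index = (3 + 48) mod 7 = 2 -> Wednesday
Weekend days: Saturday, Sunday

No


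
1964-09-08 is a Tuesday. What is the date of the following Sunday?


Current: Tuesday
Target: Sunday
Days ahead: 5

Next Sunday: 1964-09-13


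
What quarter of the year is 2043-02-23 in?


Month: February (month 2)
Q1: Jan-Mar, Q2: Apr-Jun, Q3: Jul-Sep, Q4: Oct-Dec

Q1


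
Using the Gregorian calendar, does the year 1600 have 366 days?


Gregorian leap year rule: divisible by 4, but not by 100, unless also by 400.
1600 is divisible by 400 -> leap year

Yes


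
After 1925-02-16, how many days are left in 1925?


Day of year: 47 of 365
Remaining = 365 - 47

318 days


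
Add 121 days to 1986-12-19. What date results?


Start: 1986-12-19, add 121 days
December 1986 has 31 days: 31 - 19 = 12 days to December 31 -> 109 left
January 1987 has 31 days -> 78 left
February 1987 has 28 days -> 50 left
March 1987 has 31 days -> 19 left
April 1987: 19 <= 30 -> lands on April 19

Result: 1987-04-19


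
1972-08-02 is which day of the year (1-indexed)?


Date: August 2, 1972
Days in months 1 through 7: 213
Plus 2 days in August

Day of year: 215


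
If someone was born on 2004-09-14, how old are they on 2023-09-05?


Birth: 2004-09-14
Reference: 2023-09-05
Year difference: 2023 - 2004 = 19
Birthday not yet reached in 2023, subtract 1

18 years old


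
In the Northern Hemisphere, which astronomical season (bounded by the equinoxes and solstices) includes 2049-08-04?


Date: August 4
Astronomical Summer (approx.; exact equinox/solstice day varies by year): June 21 to September 21
August 4 falls within the Summer window

Summer


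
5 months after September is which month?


September is month 9
9 + 5 = 14; wrap: 14 - 12 = 2

February


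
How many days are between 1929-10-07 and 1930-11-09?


From 1929-10-07 to 1930-11-09
1929-10-07: days before October = 31 + 28 + 31 + 30 + 31 + 30 + 31 + 31 + 30 = 273 (1929 is not a leap year); day of year = 273 + 7 = 280
1930-11-09: days before November = 31 + 28 + 31 + 30 + 31 + 30 + 31 + 31 + 30 + 31 = 304 (1930 is not a leap year); day of year = 304 + 9 = 313
Rest of 1929: 365 - 280 = 85
Total = 85 + 313 = 398

398 days


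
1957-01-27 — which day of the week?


Date: January 27, 1957
Anchor: Jan 1, 1957. With p = 1957 - 1 = 1956: (p + p//4 - p//100 + p//400) mod 7 = (1956 + 489 - 19 + 4) mod 7 = 2430 mod 7 = 1 -> Tuesday (Mon=0 ... Sun=6)
Days into year = 27 - 1 = 26
Weekday index = (1 + 26) mod 7 = 6

Day of the week: Sunday


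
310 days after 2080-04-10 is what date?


Start: 2080-04-10, add 310 days
April 2080 has 30 days: 30 - 10 = 20 days to April 30 -> 290 left
May 2080 has 31 days -> 259 left
June 2080 has 30 days -> 229 left
July 2080 has 31 days -> 198 left
August 2080 has 31 days -> 167 left
September 2080 has 30 days -> 137 left
October 2080 has 31 days -> 106 left
November 2080 has 30 days -> 76 left
December 2080 has 31 days -> 45 left
January 2081 has 31 days -> 14 left
February 2081: 14 <= 28 -> lands on February 14

Result: 2081-02-14


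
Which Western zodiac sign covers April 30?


Date: April 30
Conventional tropical zodiac dates: Taurus from April 20 onward; Gemini starts May 21
April 30 falls within the Taurus range

Taurus


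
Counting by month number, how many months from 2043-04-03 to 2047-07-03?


From April 2043 to July 2047
4 years * 12 = 48 months, plus 3 months = 51

51 months


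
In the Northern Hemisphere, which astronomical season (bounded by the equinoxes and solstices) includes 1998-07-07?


Date: July 7
Astronomical Summer (approx.; exact equinox/solstice day varies by year): June 21 to September 21
July 7 falls within the Summer window

Summer


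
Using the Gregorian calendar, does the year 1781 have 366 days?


Gregorian leap year rule: divisible by 4, but not by 100, unless also by 400.
1781 is not divisible by 4 -> not a leap year

No


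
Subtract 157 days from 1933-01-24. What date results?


Start: 1933-01-24, subtract 157 days
Back 24 days from January 24 reaches December 31, 1932 -> 133 left
December 1932 has 31 days -> back to November 30, 1932 -> 102 left
November 1932 has 30 days -> back to October 31, 1932 -> 72 left
October 1932 has 31 days -> back to September 30, 1932 -> 41 left
September 1932 has 30 days -> back to August 31, 1932 -> 11 left
August 1932: 31 - 11 = 20 -> lands on August 20

Result: 1932-08-20


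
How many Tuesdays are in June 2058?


June 2058 has 30 days
Anchor: Jan 1, 2058. With p = 2058 - 1 = 2057: (p + p//4 - p//100 + p//400) mod 7 = (2057 + 514 - 20 + 5) mod 7 = 2556 mod 7 = 1 -> Tuesday (Mon=0 ... Sun=6)
Days before June (Jan-May): 151; June 1 index = (1 + 151) mod 7 = 5 -> Saturday
First Tuesday is June 4
Tuesdays: 4, 11, 18, 25

4 Tuesdays


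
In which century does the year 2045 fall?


Century = (year - 1) // 100 + 1
= (2045 - 1) // 100 + 1
= 2044 // 100 + 1
= 20 + 1

21st century


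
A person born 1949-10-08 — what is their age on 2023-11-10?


Birth: 1949-10-08
Reference: 2023-11-10
Year difference: 2023 - 1949 = 74

74 years old


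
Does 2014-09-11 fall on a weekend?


Anchor: Jan 1, 2014. With p = 2014 - 1 = 2013: (p + p//4 - p//100 + p//400) mod 7 = (2013 + 503 - 20 + 5) mod 7 = 2501 mod 7 = 2 -> Wednesday (Mon=0 ... Sun=6)
Day of year: 254; offset = 253
Weekday index = (2 + 253) mod 7 = 3 -> Thursday
Weekend days: Saturday, Sunday

No


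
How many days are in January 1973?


January 1973

31 days


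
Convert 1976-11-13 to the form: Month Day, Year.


ISO 1976-11-13 parses as year=1976, month=11, day=13
Month 11 -> November

November 13, 1976


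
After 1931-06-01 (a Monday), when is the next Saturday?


Current: Monday
Target: Saturday
Days ahead: 5

Next Saturday: 1931-06-06


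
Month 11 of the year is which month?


Month 11 of 12

November


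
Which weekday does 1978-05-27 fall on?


Date: May 27, 1978
Anchor: Jan 1, 1978. With p = 1978 - 1 = 1977: (p + p//4 - p//100 + p//400) mod 7 = (1977 + 494 - 19 + 4) mod 7 = 2456 mod 7 = 6 -> Sunday (Mon=0 ... Sun=6)
Days before May (Jan-Apr): 120; offset = 120 + 27 - 1 = 146
Weekday index = (6 + 146) mod 7 = 5

Day of the week: Saturday
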